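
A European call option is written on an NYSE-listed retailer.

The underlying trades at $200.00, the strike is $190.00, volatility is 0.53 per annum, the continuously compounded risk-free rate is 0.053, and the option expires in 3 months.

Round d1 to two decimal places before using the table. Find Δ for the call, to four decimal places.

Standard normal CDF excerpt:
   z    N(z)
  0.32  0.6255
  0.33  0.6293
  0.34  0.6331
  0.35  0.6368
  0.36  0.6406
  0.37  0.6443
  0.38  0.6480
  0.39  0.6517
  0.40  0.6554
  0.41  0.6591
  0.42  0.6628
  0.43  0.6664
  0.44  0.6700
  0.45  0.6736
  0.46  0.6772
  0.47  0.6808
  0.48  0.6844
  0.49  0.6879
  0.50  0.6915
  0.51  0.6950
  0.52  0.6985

σ√T = 0.53·√0.25 = 0.2650
d₁ = [ln(200/190) + (0.053 + 0.53²/2)·0.25] / 0.2650 = [0.0513 + 0.0484] / 0.2650 = 0.3761 ≈ 0.38
N(d₁) = N(0.38) = 0.6480
Δ_call = N(d₁) = 0.6480

0.6480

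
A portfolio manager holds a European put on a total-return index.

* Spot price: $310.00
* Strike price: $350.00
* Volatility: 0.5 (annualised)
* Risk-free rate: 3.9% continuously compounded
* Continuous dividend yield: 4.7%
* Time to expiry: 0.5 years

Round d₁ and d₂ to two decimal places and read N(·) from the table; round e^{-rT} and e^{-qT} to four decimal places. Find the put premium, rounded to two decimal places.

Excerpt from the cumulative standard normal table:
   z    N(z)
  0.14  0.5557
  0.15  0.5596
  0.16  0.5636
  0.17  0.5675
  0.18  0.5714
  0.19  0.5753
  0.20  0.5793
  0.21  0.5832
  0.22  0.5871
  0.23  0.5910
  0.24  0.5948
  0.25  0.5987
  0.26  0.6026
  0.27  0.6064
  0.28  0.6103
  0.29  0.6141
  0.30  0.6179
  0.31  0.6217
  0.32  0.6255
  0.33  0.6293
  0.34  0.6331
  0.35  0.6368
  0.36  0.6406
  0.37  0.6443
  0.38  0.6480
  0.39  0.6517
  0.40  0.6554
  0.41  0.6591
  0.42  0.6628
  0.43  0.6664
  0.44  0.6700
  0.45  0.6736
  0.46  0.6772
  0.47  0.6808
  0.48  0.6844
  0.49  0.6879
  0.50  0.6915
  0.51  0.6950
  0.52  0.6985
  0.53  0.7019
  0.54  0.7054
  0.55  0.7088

T = 0.5;  σ√T = 0.3536
ln(S/K) + (r − q + σ²/2)T = ln(310/350) + (0.039 − 0.047 + 0.5²/2)·0.5 = -0.1214 + 0.0585 = -0.0629
d₁ = -0.0629 / 0.3536 = -0.1778 ⇒ -0.18
d₂ = d₁ − σ√T = -0.1778 − 0.3536 = -0.5314 ⇒ -0.53
e^(−qT) = e^(−0.047·0.5) = 0.9768;  e^(−rT) = e^(−0.039·0.5) = 0.9807
N(−d₂) = N(0.53) = 0.7019;  N(−d₁) = N(0.18) = 0.5714
P = 350·0.9807·0.7019 − 310·0.9768·0.5714 = 240.9237 − 173.0245 = 67.8992

$67.90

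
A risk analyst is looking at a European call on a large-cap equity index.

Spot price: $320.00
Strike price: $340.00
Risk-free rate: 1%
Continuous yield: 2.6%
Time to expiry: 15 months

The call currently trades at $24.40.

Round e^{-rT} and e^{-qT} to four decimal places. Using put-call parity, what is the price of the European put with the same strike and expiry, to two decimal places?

$50.42

e^(−qT) = e^(−0.026·1.25) = 0.9680;  e^(−rT) = e^(−0.01·1.25) = 0.9876
Put-call parity: C − P = S·e^(−qT) − K·e^(−rT) = 320·0.9680 − 340·0.9876 = 309.7600 − 335.7840 = -26.0240
P = C − (C − P) = 24.40 − (-26.0240) = 50.4240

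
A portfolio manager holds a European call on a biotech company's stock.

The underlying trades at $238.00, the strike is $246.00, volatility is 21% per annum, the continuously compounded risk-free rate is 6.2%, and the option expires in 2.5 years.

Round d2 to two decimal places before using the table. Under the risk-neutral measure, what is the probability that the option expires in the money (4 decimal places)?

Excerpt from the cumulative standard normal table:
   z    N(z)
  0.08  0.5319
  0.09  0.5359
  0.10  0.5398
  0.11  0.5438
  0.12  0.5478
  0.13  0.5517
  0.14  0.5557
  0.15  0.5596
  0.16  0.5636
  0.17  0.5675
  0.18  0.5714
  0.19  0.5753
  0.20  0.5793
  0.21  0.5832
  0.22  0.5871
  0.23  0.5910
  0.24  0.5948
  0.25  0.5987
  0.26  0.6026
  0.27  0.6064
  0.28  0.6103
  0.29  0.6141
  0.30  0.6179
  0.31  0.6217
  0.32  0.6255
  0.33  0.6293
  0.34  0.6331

σ√T = 0.21 × 1.5811 = 0.3320
ln(S/K) + (r + σ²/2)T = ln(238/246) + (0.062 + 0.21²/2)·2.5 = -0.0331 + 0.2101 = 0.1771
d₁ = 0.1771 / 0.3320 = 0.5333 which rounds to 0.53
d₂ = d₁ − σ√T = 0.5333 − 0.3320 = 0.2012 which rounds to 0.20
Pr(exercise) under Q = N(d₂) = 0.5793

0.5793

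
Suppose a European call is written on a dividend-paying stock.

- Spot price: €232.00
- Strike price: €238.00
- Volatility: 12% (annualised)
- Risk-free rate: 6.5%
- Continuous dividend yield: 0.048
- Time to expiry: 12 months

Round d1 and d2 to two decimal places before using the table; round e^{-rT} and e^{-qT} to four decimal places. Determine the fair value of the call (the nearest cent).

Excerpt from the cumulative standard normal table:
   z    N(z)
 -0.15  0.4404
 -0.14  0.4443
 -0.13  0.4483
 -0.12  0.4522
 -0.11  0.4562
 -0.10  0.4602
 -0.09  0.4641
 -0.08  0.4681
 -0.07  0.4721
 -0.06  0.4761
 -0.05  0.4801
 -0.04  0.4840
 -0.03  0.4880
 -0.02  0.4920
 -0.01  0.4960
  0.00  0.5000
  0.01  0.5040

€9.69

T = 1;  σ√T = 0.1200
d₁ = [ln(232/238) + (0.065 − 0.048 + 0.12²/2)·1] / 0.1200 = [-0.0255 + 0.0242] / 0.1200 = -0.0111 → -0.01
d₂ = d₁ − σ√T = -0.0111 − 0.1200 = -0.1311 → -0.13
exp(−qT) = exp(−0.048·1) = 0.9531;  exp(−rT) = exp(−0.065·1) = 0.9371
N(d₁) = N(-0.01) = 0.4960;  N(d₂) = N(-0.13) = 0.4483
C = 232·0.9531·0.4960 − 238·0.9371·0.4483 = 109.6751 − 99.9843 = 9.6909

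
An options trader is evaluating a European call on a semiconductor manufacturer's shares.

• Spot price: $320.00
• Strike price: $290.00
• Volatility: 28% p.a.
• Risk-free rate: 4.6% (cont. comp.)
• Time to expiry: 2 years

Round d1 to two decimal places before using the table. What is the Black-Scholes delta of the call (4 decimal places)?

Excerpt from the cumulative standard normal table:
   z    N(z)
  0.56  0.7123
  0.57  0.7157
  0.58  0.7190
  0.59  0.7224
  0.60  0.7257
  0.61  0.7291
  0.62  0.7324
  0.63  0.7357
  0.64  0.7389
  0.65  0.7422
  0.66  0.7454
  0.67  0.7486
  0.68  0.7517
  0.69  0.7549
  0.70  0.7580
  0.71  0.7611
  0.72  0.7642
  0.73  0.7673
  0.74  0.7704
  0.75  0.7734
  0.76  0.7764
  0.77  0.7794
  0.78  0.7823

0.7517

σ√T = 0.28 × 1.4142 = 0.3960
d₁ = [ln(320/290) + (0.046 + 0.28²/2)·2] / 0.3960 = [0.0984 + 0.1704] / 0.3960 = 0.6789 which rounds to 0.68
N(d₁) = N(0.68) = 0.7517
Δ_call = N(d₁) = 0.7517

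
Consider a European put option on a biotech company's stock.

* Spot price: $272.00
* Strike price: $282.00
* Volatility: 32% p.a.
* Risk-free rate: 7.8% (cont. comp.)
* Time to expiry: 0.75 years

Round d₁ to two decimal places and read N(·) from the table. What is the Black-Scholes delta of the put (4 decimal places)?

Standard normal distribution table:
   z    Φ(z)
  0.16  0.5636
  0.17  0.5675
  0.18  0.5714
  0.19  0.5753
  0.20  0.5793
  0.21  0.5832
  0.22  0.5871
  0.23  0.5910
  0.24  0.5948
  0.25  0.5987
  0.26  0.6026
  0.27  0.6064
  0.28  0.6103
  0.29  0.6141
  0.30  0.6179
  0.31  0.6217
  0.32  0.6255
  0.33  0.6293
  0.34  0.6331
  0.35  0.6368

-0.4129

σ√T = 0.32 × 0.8660 = 0.2771
ln(S/K) + (r + σ²/2)T = ln(272/282) + (0.078 + 0.32²/2)·0.75 = -0.0361 + 0.0969 = 0.0608
d₁ = 0.0608 / 0.2771 = 0.2194 ≈ 0.22
N(d₁) = N(0.22) = 0.5871
Δ_put = N(d₁) − 1 = 0.5871 − 1 = -0.4129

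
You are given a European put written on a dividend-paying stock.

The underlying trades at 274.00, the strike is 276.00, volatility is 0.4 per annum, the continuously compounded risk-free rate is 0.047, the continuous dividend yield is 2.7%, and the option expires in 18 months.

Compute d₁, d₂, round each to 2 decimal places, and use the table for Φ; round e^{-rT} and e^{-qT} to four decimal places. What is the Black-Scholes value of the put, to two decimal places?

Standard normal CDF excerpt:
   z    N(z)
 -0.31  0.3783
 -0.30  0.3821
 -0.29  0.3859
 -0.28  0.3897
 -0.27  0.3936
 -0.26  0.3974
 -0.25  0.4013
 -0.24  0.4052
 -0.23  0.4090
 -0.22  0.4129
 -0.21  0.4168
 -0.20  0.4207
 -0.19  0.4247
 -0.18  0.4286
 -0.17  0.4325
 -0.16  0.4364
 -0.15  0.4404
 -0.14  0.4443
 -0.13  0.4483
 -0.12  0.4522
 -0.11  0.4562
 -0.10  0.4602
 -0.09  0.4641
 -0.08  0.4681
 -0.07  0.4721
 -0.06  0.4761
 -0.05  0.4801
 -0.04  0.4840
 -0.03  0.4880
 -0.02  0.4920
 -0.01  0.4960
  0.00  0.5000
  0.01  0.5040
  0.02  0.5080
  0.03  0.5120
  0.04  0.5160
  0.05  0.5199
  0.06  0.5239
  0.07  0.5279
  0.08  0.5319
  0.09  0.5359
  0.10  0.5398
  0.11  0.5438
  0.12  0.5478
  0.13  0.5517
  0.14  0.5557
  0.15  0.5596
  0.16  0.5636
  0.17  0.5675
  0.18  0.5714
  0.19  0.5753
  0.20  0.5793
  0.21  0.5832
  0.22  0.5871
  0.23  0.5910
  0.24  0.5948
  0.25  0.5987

47.46

σ√T = 0.4·√1.5 = 0.4899
d₁ = [ln(274/276) + (0.047 − 0.027 + 0.4²/2)·1.5] / 0.4899 = [-0.0073 + 0.1500] / 0.4899 = 0.2913 → 0.29
d₂ = d₁ − σ√T = 0.2913 − 0.4899 = -0.1986 → -0.20
e^(−qT) = e^(−0.027·1.5) = 0.9603;  e^(−rT) = e^(−0.047·1.5) = 0.9319
P = 276·0.9319·N(0.20) − 274·0.9603·N(-0.29) = 276·0.9319·0.5793 − 274·0.9603·0.3859 = 148.9985 − 101.5389 = 47.4597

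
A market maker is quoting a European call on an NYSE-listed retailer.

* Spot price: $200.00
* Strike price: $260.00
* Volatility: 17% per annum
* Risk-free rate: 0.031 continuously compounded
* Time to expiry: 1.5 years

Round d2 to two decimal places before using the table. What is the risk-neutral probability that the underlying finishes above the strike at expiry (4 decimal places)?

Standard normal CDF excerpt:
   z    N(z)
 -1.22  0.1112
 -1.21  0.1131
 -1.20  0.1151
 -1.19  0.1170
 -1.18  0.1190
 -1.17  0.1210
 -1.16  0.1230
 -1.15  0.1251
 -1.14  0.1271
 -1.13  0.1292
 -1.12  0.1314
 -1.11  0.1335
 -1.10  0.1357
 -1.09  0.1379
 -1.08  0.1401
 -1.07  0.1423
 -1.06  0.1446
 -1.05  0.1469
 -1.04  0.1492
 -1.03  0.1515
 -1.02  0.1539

T = 1.5;  σ√T = 0.2082
d₁ = [ln(200/260) + (0.031 + ½·0.17²)·1.5] / (σ√T) = (-0.2624 + 0.0682) / 0.2082 = -0.9327 ≈ -0.93
d₂ = -0.9327 − 0.2082 = -1.1409 ≈ -1.14
Pr(exercise) under Q = N(d₂) = 0.1271

0.1271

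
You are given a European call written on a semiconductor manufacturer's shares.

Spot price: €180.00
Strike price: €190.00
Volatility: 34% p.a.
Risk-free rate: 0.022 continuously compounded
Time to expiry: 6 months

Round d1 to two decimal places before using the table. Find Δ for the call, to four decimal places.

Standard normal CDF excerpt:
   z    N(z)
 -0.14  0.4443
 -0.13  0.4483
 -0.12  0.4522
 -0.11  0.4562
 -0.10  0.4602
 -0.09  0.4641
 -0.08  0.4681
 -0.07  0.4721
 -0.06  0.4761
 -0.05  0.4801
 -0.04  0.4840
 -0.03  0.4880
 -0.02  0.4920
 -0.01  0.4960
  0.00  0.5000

0.4761

T = 0.5;  σ√T = 0.2404
d₁ = [ln(180/190) + (0.022 + 0.34²/2)·0.5] / 0.2404 = [-0.0541 + 0.0399] / 0.2404 = -0.0589 ≈ -0.06
N(d₁) = N(-0.06) = 0.4761
Δ_call = N(d₁) = 0.4761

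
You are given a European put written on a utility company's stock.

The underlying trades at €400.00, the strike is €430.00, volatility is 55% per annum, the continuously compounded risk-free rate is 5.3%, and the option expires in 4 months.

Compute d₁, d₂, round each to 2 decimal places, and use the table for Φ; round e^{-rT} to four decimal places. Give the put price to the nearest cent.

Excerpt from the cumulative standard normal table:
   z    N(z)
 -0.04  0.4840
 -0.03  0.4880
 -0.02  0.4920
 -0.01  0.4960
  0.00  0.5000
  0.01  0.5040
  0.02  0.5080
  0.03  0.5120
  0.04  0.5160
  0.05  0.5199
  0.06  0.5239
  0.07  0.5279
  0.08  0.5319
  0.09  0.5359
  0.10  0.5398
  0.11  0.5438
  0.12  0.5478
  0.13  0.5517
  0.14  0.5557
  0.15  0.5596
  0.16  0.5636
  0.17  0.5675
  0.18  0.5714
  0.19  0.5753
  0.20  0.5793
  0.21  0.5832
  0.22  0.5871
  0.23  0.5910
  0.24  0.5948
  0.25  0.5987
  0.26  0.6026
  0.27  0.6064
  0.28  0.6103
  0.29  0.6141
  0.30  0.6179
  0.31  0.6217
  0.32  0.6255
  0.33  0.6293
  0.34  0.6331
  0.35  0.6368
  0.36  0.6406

€64.26

σ√T = 0.55·√0.3333 = 0.3175
ln(S/K) + (r + σ²/2)T = ln(400/430) + (0.053 + 0.55²/2)·0.3333 = -0.0723 + 0.0681 = -0.0042
d₁ = -0.0042 / 0.3175 = -0.0133 ≈ -0.01
d₂ = d₁ − σ√T = -0.0133 − 0.3175 = -0.3309 ≈ -0.33
exp(−rT) = exp(−0.053·0.3333) = 0.9825
P = 430·0.9825·N(0.33) − 400·N(0.01) = 430·0.9825·0.6293 − 400·0.5040 = 265.8635 − 201.6000 = 64.2635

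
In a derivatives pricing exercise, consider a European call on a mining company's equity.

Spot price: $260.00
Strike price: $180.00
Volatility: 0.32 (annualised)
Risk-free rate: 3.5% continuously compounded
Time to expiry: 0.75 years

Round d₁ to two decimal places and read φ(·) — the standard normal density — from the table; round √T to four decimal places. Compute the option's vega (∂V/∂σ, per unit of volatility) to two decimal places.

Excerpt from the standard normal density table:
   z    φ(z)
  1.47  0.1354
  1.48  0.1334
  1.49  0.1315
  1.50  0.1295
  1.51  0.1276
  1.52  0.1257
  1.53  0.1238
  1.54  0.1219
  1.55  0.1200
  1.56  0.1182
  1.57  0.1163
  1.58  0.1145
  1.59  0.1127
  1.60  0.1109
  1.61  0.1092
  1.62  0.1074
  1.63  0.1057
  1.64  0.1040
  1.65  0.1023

26.61

σ√T = 0.32 × 0.8660 = 0.2771
ln(S/K) + (r + σ²/2)T = ln(260/180) + (0.035 + 0.32²/2)·0.75 = 0.3677 + 0.0646 = 0.4324
d₁ = 0.4324 / 0.2771 = 1.5602 ≈ 1.56
√T = √0.75 = 0.8660
φ(d₁) = φ(1.56) = 0.1182
vega = S·φ(d₁)·√T = 260·0.1182·0.8660 = 26.6139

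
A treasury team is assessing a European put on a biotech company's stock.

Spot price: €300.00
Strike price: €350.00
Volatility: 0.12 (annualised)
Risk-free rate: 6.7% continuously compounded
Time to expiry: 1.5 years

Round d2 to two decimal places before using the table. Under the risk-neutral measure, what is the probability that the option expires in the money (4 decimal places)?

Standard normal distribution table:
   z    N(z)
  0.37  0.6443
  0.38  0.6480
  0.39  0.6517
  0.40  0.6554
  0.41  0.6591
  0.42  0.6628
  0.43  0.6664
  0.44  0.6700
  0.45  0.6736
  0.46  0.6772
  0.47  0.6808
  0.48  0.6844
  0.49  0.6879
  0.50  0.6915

0.6700

σ√T = 0.12·√1.5 = 0.1470
d₁ = [ln(300/350) + (0.067 + ½·0.12²)·1.5] / (σ√T) = (-0.1542 + 0.1113) / 0.1470 = -0.2916 ≈ -0.29
d₂ = -0.2916 − 0.1470 = -0.4385 ≈ -0.44
Pr(exercise) under Q = N(−d₂) = N(0.44) = 0.6700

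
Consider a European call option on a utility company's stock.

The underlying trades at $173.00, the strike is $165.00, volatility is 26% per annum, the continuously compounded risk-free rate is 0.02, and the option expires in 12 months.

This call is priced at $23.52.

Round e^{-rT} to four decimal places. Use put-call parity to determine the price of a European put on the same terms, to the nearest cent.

exp(−rT) = exp(−0.02·1) = 0.9802
Put-call parity: C − P = S − K·e^(−rT) = 173 − 165·0.9802 = 173 − 161.7330 = 11.2670
P = C − (C − P) = 23.52 − (11.2670) = 12.2530

$12.25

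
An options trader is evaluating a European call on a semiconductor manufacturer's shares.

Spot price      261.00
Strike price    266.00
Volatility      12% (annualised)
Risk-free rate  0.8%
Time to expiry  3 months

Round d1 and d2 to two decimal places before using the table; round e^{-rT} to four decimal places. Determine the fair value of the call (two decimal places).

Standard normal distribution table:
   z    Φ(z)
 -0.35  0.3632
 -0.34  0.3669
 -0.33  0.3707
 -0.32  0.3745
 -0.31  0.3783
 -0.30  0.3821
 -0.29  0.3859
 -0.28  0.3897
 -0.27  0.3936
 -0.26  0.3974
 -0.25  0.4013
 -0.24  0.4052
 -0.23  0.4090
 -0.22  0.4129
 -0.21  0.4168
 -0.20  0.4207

4.31

T = 0.25;  σ√T = 0.0600
d₁ = [ln(261/266) + (0.008 + 0.12²/2)·0.25] / 0.0600 = [-0.0190 + 0.0038] / 0.0600 = -0.2529 which rounds to -0.25
d₂ = d₁ − σ√T = -0.2529 − 0.0600 = -0.3129 which rounds to -0.31
exp(−rT) = exp(−0.008·0.25) = 0.9980
N(d₁) = N(-0.25) = 0.4013;  N(d₂) = N(-0.31) = 0.3783
C = 261·0.4013 − 266·0.9980·0.3783 = 104.7393 − 100.4265 = 4.3128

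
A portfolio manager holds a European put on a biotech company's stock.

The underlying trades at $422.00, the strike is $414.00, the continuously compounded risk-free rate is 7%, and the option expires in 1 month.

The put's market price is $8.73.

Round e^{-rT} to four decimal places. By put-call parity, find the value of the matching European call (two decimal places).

$19.13

exp(−rT) = exp(−0.07·0.08333) = 0.9942
Put-call parity: C − P = S − K·e^(−rT) = 422 − 414·0.9942 = 422 − 411.5988 = 10.4012
C = P + (C − P) = 8.73 + (10.4012) = 19.1312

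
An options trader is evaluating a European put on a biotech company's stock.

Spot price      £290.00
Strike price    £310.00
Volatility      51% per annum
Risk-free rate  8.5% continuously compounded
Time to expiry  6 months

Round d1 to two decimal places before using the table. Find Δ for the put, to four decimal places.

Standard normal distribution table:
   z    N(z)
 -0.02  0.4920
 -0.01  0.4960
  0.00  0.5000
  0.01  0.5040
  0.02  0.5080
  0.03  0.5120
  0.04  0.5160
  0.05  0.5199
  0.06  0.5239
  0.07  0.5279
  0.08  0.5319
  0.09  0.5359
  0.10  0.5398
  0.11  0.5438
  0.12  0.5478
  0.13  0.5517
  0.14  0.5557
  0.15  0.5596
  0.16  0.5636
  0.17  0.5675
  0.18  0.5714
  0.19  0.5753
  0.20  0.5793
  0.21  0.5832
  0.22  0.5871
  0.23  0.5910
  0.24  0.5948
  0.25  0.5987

-0.4562

σ√T = 0.51·√0.5 = 0.3606
ln(S/K) + (r + σ²/2)T = ln(290/310) + (0.085 + 0.51²/2)·0.5 = -0.0667 + 0.1075 = 0.0408
d₁ = 0.0408 / 0.3606 = 0.1132 ≈ 0.11
N(d₁) = N(0.11) = 0.5438
Δ_put = N(d₁) − 1 = 0.5438 − 1 = -0.4562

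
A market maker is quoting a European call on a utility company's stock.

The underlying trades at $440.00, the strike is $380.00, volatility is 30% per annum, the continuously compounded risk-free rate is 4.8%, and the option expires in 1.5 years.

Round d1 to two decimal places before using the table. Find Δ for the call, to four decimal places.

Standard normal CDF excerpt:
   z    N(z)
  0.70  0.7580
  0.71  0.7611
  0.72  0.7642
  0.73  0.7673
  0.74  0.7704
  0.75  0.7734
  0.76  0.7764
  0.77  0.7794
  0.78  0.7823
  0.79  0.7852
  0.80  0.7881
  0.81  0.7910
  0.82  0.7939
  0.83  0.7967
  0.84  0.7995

σ√T = 0.3 × 1.2247 = 0.3674
ln(S/K) + (r + σ²/2)T = ln(440/380) + (0.048 + 0.3²/2)·1.5 = 0.1466 + 0.1395 = 0.2861
d₁ = 0.2861 / 0.3674 = 0.7787 → 0.78
N(d₁) = N(0.78) = 0.7823
Δ_call = N(d₁) = 0.7823

0.7823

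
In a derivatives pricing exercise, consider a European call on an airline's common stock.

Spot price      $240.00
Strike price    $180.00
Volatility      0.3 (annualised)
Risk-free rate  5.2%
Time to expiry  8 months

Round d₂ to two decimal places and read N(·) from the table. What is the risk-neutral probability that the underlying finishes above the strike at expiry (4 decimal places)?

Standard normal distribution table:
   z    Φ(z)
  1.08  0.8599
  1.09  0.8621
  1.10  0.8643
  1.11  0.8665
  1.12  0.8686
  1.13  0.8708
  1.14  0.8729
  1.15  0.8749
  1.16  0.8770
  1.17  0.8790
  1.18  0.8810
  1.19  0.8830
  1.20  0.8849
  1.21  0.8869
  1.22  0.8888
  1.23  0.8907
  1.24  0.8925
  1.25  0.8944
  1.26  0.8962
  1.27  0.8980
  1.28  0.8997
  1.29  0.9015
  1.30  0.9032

0.8830

σ√T = 0.3·√0.6667 = 0.2449
d₁ = [ln(240/180) + (0.052 + 0.3²/2)·0.6667] / 0.2449 = [0.2877 + 0.0647] / 0.2449 = 1.4385 ⇒ 1.44
d₂ = d₁ − σ√T = 1.4385 − 0.2449 = 1.1935 ⇒ 1.19
Risk-neutral Pr[S_T > K] = N(d₂) = N(1.19) = 0.8830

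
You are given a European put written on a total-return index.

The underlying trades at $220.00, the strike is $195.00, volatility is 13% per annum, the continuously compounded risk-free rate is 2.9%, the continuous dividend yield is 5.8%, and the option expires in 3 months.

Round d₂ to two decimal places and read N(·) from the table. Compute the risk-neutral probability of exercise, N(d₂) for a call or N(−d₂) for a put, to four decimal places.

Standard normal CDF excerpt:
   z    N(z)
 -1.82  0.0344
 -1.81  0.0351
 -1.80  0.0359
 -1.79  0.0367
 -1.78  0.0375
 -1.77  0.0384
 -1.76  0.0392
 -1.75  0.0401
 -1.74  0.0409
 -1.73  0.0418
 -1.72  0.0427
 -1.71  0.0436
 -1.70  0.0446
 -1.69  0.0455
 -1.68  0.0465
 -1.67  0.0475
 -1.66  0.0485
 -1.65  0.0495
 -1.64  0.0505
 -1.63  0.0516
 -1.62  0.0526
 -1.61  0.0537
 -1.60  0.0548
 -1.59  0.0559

0.0436

σ√T = 0.13 × 0.5000 = 0.0650
ln(S/K) + (r − q + σ²/2)T = ln(220/195) + (0.029 − 0.058 + 0.13²/2)·0.25 = 0.1206 − 0.0051 = 0.1155
d₁ = 0.1155 / 0.0650 = 1.7768 ⇒ 1.78
d₂ = d₁ − σ√T = 1.7768 − 0.0650 = 1.7118 ⇒ 1.71
Risk-neutral Pr[S_T < K] = N(−d₂) = N(-1.71) = 0.0436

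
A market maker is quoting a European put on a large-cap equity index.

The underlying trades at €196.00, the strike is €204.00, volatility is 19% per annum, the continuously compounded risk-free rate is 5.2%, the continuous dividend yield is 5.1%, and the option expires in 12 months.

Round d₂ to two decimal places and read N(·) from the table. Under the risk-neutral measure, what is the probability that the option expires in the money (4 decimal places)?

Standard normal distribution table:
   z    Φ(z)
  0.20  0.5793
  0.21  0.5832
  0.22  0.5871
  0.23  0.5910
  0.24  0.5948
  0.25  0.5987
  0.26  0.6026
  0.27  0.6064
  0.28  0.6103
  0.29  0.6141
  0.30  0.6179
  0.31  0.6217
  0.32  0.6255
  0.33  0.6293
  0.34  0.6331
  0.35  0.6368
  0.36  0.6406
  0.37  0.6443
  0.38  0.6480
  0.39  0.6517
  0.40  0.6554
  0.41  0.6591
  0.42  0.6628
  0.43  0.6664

σ√T = 0.19 × 1.0000 = 0.1900
ln(S/K) + (r − q + σ²/2)T = ln(196/204) + (0.052 − 0.051 + 0.19²/2)·1 = -0.0400 + 0.0191 = -0.0210
d₁ = -0.0210 / 0.1900 = -0.1103 ≈ -0.11
d₂ = d₁ − σ√T = -0.1103 − 0.1900 = -0.3003 ≈ -0.30
Pr(exercise) under Q = N(−d₂) = N(0.30) = 0.6179

0.6179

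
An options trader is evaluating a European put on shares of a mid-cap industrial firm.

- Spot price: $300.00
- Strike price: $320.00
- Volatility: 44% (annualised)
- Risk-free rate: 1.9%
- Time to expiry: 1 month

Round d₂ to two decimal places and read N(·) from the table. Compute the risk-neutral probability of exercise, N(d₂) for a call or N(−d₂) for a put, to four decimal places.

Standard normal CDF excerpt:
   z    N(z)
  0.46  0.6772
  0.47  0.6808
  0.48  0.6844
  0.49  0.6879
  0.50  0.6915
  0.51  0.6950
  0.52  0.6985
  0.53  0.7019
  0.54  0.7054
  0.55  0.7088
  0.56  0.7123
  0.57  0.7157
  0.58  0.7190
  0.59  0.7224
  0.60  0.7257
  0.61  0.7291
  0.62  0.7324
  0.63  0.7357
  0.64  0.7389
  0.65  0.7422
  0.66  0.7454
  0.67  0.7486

0.7123

σ√T = 0.44·√0.08333 = 0.1270
d₁ = [ln(300/320) + (0.019 + 0.44²/2)·0.08333] / 0.1270 = [-0.0645 + 0.0096] / 0.1270 = -0.4321 ≈ -0.43
d₂ = d₁ − σ√T = -0.4321 − 0.1270 = -0.5592 ≈ -0.56
Pr(exercise) under Q = N(−d₂) = N(0.56) = 0.7123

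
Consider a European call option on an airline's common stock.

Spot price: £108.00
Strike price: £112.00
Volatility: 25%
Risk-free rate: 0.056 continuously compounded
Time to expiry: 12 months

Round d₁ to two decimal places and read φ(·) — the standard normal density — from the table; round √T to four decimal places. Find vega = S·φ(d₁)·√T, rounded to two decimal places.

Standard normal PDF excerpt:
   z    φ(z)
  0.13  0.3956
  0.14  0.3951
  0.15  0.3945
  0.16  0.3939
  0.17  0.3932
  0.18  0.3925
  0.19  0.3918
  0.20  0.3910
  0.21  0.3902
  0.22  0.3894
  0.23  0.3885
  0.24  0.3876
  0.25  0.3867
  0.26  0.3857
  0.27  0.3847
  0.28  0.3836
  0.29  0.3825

42.23

σ√T = 0.25 × 1.0000 = 0.2500
ln(S/K) + (r + σ²/2)T = ln(108/112) + (0.056 + 0.25²/2)·1 = -0.0364 + 0.0872 = 0.0509
d₁ = 0.0509 / 0.2500 = 0.2035 → 0.20
√T = √1 = 1.0000
φ(d₁) = φ(0.20) = 0.3910
vega = S·φ(d₁)·√T = 108·0.3910·1.0000 = 42.2280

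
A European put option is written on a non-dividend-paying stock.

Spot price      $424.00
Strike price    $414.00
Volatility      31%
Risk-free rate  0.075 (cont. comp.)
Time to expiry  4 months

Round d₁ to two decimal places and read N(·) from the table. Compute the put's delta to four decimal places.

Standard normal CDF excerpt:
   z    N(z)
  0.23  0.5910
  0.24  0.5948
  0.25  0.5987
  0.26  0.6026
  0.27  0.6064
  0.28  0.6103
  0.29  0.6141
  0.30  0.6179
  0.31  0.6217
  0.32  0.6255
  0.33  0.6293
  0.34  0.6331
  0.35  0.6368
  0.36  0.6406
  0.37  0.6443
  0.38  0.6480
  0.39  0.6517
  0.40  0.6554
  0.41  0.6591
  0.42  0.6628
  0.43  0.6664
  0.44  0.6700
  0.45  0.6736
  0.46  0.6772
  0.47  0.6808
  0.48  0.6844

σ√T = 0.31·√0.3333 = 0.1790
d₁ = [ln(424/414) + (0.075 + ½·0.31²)·0.3333] / (σ√T) = (0.0239 + 0.0410) / 0.1790 = 0.3625 which rounds to 0.36
N(d₁) = N(0.36) = 0.6406
Δ_put = N(d₁) − 1 = 0.6406 − 1 = -0.3594

-0.3594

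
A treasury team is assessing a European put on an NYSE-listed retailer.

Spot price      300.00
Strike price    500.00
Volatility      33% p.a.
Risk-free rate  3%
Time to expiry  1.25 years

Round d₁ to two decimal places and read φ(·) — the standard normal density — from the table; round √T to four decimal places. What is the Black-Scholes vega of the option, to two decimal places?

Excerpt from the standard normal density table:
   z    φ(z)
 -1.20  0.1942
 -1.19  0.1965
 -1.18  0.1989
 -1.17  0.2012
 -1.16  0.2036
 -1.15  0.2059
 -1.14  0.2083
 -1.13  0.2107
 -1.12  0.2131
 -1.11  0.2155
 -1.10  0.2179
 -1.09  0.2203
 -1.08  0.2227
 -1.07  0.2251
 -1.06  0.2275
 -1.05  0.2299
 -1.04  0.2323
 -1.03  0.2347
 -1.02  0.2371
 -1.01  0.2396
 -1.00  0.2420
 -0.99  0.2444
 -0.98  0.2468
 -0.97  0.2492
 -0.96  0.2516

73.08

T = 1.25;  σ√T = 0.3690
d₁ = [ln(300/500) + (0.03 + ½·0.33²)·1.25] / (σ√T) = (-0.5108 + 0.1056) / 0.3690 = -1.0984 ⇒ -1.10
√T = √1.25 = 1.1180
φ(d₁) = φ(-1.10) = 0.2179
vega = S·φ(d₁)·√T = 300·0.2179·1.1180 = 73.0837
(The call has the same vega.)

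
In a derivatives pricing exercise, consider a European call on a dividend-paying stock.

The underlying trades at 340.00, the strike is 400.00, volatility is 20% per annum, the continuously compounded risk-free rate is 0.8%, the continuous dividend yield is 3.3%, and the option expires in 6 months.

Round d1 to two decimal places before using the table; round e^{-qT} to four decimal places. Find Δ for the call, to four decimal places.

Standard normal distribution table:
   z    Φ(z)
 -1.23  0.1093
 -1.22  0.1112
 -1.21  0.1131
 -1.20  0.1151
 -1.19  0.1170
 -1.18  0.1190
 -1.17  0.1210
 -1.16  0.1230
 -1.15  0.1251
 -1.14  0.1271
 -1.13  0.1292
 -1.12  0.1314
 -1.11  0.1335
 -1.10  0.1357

σ√T = 0.2 × 0.7071 = 0.1414
d₁ = [ln(340/400) + (0.008 − 0.033 + 0.2²/2)·0.5] / 0.1414 = [-0.1625 − 0.0025] / 0.1414 = -1.1669 which rounds to -1.17
N(d₁) = N(-1.17) = 0.1210
Δ_call = e^(−qT)·N(d₁) = 0.9836·0.1210 = 0.1190

0.1190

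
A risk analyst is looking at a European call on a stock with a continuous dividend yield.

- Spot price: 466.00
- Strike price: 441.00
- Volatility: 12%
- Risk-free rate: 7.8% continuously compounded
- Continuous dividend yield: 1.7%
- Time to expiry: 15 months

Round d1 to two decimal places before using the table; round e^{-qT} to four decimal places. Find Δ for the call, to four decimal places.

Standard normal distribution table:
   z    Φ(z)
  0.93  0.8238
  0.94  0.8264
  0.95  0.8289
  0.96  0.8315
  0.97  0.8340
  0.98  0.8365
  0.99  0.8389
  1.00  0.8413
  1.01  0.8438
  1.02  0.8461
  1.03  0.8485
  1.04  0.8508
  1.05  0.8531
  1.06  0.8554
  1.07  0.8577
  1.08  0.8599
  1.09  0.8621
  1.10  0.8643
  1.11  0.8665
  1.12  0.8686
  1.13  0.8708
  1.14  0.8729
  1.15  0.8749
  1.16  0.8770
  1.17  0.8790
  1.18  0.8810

T = 1.25;  σ√T = 0.1342
d₁ = [ln(466/441) + (0.078 − 0.017 + 0.12²/2)·1.25] / 0.1342 = [0.0551 + 0.0852] / 0.1342 = 1.0464 → 1.05
N(d₁) = N(1.05) = 0.8531
Δ_call = e^(−qT)·N(d₁) = 0.9790·0.8531 = 0.8352

0.8352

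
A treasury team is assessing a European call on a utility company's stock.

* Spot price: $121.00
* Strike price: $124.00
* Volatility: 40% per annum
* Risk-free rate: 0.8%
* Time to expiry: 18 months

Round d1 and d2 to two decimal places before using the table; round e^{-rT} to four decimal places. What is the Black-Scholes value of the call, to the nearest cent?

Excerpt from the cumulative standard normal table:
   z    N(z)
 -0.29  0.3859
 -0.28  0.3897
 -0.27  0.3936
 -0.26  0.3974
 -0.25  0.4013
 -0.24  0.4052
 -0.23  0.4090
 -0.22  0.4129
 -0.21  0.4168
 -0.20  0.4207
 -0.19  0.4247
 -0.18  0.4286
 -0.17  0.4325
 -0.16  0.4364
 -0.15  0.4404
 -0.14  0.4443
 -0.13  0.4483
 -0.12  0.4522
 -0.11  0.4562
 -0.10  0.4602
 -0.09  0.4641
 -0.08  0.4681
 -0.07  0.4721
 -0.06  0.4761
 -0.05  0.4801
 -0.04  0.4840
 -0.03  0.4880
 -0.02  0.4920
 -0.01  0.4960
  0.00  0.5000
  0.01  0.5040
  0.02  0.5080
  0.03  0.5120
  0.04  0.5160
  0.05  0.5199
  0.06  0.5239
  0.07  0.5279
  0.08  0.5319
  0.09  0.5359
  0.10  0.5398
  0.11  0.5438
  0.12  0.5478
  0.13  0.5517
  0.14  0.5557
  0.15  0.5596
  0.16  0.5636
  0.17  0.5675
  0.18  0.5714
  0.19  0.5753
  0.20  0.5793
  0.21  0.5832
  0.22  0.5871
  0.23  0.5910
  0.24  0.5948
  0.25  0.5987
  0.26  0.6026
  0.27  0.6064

σ√T = 0.4·√1.5 = 0.4899
ln(S/K) + (r + σ²/2)T = ln(121/124) + (0.008 + 0.4²/2)·1.5 = -0.0245 + 0.1320 = 0.1075
d₁ = 0.1075 / 0.4899 = 0.2195 → 0.22
d₂ = d₁ − σ√T = 0.2195 − 0.4899 = -0.2704 → -0.27
exp(−rT) = exp(−0.008·1.5) = 0.9881
N(d₁) = N(0.22) = 0.5871;  N(d₂) = N(-0.27) = 0.3936
C = 121·0.5871 − 124·0.9881·0.3936 = 71.0391 − 48.2256 = 22.8135

$22.81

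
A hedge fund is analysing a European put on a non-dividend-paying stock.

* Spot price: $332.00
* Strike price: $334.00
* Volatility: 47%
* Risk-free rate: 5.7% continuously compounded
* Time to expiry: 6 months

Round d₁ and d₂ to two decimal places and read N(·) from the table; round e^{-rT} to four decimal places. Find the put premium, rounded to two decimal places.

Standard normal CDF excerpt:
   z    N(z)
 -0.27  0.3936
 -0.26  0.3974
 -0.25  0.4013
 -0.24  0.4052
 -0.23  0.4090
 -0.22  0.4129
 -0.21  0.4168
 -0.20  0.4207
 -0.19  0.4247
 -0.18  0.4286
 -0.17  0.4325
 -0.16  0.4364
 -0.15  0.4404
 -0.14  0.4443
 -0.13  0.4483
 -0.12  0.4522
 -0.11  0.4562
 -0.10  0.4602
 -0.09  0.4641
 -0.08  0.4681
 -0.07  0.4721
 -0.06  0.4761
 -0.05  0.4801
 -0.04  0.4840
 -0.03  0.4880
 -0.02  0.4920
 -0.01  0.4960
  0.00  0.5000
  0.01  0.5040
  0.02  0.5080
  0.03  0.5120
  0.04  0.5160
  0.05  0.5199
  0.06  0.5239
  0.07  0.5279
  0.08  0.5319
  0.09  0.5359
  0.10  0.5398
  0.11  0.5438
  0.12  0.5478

σ√T = 0.47·√0.5 = 0.3323
d₁ = [ln(332/334) + (0.057 + 0.47²/2)·0.5] / 0.3323 = [-0.0060 + 0.0837] / 0.3323 = 0.2339 → 0.23
d₂ = d₁ − σ√T = 0.2339 − 0.3323 = -0.0985 → -0.10
e^(−rT) = e^(−0.057·0.5) = 0.9719
N(−d₂) = N(0.10) = 0.5398;  N(−d₁) = N(-0.23) = 0.4090
P = 334·0.9719·0.5398 − 332·0.4090 = 175.2270 − 135.7880 = 39.4390

$39.44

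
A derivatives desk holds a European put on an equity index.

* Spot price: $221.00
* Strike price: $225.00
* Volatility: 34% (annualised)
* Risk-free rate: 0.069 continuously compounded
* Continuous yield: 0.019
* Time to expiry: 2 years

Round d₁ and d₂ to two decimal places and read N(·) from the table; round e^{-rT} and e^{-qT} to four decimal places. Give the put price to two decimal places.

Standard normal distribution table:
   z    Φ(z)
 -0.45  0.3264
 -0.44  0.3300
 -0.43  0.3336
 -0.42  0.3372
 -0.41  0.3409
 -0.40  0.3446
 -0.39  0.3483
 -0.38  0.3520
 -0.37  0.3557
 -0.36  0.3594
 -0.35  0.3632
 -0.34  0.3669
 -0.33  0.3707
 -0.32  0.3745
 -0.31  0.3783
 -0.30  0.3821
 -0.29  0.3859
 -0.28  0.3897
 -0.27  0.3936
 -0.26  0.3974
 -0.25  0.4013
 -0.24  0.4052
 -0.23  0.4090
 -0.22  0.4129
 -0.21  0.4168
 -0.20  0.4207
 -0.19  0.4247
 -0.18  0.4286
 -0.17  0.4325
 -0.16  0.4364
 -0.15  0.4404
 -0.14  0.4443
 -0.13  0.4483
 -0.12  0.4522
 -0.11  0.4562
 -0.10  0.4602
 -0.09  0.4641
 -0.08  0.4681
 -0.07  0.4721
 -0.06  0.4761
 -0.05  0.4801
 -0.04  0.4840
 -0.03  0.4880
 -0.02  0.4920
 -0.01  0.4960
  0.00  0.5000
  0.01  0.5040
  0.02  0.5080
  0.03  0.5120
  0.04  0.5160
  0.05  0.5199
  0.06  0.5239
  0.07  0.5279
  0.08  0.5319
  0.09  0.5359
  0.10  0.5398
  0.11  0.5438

$30.94

σ√T = 0.34·√2 = 0.4808
d₁ = [ln(221/225) + (0.069 − 0.019 + 0.34²/2)·2] / 0.4808 = [-0.0179 + 0.2156] / 0.4808 = 0.4111 ≈ 0.41
d₂ = d₁ − σ√T = 0.4111 − 0.4808 = -0.0697 ≈ -0.07
e^(−qT) = e^(−0.019·2) = 0.9627;  e^(−rT) = e^(−0.069·2) = 0.8711
N(−d₂) = N(0.07) = 0.5279;  N(−d₁) = N(-0.41) = 0.3409
P = 225·0.8711·0.5279 − 221·0.9627·0.3409 = 103.4671 − 72.5288 = 30.9383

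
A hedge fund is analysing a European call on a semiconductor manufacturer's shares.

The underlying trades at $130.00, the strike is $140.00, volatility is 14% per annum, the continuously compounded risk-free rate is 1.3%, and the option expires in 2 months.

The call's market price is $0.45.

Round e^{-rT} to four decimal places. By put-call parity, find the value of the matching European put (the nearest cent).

$10.14

exp(−rT) = exp(−0.013·0.1667) = 0.9978
Put-call parity: C − P = S − K·e^(−rT) = 130 − 140·0.9978 = 130 − 139.6920 = -9.6920
P = C − (C − P) = 0.45 − (-9.6920) = 10.1420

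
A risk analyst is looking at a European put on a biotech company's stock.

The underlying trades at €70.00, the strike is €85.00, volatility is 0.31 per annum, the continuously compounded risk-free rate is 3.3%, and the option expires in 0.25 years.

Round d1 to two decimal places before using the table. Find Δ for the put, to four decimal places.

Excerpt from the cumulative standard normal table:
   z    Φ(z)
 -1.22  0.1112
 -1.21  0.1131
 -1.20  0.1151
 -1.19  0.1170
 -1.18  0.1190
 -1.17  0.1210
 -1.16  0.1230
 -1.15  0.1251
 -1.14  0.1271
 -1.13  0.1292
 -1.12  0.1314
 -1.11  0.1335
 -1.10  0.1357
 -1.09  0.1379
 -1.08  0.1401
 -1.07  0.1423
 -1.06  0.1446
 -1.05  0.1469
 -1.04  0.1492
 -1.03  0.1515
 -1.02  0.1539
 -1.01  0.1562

-0.8686

T = 0.25;  σ√T = 0.1550
ln(S/K) + (r + σ²/2)T = ln(70/85) + (0.033 + 0.31²/2)·0.25 = -0.1942 + 0.0203 = -0.1739
d₁ = -0.1739 / 0.1550 = -1.1219 which rounds to -1.12
N(d₁) = N(-1.12) = 0.1314
Δ_put = N(d₁) − 1 = 0.1314 − 1 = -0.8686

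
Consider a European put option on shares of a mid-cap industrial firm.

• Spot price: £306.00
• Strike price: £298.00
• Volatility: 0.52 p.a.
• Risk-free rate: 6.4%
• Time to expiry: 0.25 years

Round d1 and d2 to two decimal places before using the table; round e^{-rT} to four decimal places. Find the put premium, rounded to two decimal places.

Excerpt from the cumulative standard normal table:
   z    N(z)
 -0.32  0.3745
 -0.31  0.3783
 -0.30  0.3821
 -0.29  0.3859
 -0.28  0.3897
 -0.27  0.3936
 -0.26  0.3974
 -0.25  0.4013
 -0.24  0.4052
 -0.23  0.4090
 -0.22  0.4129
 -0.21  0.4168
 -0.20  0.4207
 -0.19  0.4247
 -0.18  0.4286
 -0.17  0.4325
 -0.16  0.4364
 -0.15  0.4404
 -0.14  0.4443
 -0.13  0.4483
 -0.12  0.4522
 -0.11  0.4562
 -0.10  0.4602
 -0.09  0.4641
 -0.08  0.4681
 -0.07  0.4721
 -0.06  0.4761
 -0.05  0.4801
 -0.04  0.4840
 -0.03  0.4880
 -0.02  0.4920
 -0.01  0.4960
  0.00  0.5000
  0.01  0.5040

σ√T = 0.52·√0.25 = 0.2600
d₁ = [ln(306/298) + (0.064 + 0.52²/2)·0.25] / 0.2600 = [0.0265 + 0.0498] / 0.2600 = 0.2934 → 0.29
d₂ = d₁ − σ√T = 0.2934 − 0.2600 = 0.0334 → 0.03
e^(−rT) = e^(−0.064·0.25) = 0.9841
P = 298·0.9841·N(-0.03) − 306·N(-0.29) = 298·0.9841·0.4880 − 306·0.3859 = 143.1118 − 118.0854 = 25.0264

£25.03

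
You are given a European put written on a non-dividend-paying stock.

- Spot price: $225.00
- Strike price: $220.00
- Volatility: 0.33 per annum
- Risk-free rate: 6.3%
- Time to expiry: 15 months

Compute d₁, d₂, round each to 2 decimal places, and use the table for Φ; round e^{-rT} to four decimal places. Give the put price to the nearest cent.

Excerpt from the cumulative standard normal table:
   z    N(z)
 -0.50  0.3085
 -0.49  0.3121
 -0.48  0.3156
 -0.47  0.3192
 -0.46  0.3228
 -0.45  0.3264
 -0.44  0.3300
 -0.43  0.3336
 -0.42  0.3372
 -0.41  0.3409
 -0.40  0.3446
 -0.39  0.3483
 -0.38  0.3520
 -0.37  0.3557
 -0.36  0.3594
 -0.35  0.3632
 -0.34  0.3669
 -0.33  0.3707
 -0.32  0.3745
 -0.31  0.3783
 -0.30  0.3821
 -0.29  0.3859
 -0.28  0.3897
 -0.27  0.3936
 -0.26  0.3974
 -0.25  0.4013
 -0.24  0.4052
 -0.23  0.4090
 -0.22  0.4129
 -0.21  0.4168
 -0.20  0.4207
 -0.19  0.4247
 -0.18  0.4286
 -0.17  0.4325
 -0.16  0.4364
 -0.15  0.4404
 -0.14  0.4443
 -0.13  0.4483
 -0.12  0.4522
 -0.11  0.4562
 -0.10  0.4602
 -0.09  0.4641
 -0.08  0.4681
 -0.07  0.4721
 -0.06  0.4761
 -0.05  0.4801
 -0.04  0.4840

$21.74

σ√T = 0.33·√1.25 = 0.3690
d₁ = [ln(225/220) + (0.063 + 0.33²/2)·1.25] / 0.3690 = [0.0225 + 0.1468] / 0.3690 = 0.4588 which rounds to 0.46
d₂ = d₁ − σ√T = 0.4588 − 0.3690 = 0.0899 which rounds to 0.09
exp(−rT) = exp(−0.063·1.25) = 0.9243
P = 220·0.9243·N(-0.09) − 225·N(-0.46) = 220·0.9243·0.4641 − 225·0.3228 = 94.3729 − 72.6300 = 21.7429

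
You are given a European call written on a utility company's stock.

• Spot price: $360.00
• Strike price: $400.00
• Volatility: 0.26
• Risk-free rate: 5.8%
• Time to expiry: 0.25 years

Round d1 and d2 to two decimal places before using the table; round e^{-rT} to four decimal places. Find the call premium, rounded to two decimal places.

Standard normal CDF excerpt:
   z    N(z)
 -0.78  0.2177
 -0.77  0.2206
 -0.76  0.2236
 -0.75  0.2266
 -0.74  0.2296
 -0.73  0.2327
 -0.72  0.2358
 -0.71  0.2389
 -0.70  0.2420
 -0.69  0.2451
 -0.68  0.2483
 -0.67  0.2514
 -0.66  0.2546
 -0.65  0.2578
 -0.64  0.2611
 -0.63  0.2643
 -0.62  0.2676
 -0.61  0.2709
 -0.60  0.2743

T = 0.25;  σ√T = 0.1300
d₁ = [ln(360/400) + (0.058 + 0.26²/2)·0.25] / 0.1300 = [-0.1054 + 0.0230] / 0.1300 = -0.6339 which rounds to -0.63
d₂ = d₁ − σ√T = -0.6339 − 0.1300 = -0.7639 which rounds to -0.76
exp(−rT) = exp(−0.058·0.25) = 0.9856
C = 360·N(-0.63) − 400·0.9856·N(-0.76) = 360·0.2643 − 400·0.9856·0.2236 = 95.1480 − 88.1521 = 6.9959

$7.00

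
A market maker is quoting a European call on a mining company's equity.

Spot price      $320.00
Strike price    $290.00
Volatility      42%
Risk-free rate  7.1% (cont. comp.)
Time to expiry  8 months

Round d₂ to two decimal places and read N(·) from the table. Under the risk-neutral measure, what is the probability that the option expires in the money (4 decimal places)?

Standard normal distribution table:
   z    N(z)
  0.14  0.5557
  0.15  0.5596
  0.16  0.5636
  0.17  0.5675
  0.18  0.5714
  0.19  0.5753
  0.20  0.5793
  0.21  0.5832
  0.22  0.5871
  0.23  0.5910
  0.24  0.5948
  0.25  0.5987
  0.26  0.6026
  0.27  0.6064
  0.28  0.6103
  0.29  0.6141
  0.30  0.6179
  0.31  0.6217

0.5987

σ√T = 0.42·√0.6667 = 0.3429
d₁ = [ln(320/290) + (0.071 + 0.42²/2)·0.6667] / 0.3429 = [0.0984 + 0.1061] / 0.3429 = 0.5965 ≈ 0.60
d₂ = d₁ − σ√T = 0.5965 − 0.3429 = 0.2536 ≈ 0.25
Pr(exercise) under Q = N(d₂) = 0.5987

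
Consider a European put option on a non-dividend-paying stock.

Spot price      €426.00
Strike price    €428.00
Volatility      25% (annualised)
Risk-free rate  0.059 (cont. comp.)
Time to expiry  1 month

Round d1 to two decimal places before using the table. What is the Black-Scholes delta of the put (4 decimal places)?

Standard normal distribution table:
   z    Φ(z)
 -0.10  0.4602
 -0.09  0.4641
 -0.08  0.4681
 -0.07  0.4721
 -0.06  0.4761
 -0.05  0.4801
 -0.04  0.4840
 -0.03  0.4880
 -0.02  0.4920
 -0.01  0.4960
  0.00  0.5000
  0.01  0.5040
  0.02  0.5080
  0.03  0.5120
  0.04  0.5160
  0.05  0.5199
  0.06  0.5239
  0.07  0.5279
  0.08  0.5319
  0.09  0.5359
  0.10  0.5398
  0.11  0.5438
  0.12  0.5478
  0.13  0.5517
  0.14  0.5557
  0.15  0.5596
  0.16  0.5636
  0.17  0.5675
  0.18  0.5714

-0.4840

σ√T = 0.25·√0.08333 = 0.0722
d₁ = [ln(426/428) + (0.059 + 0.25²/2)·0.08333] / 0.0722 = [-0.0047 + 0.0075] / 0.0722 = 0.0393 which rounds to 0.04
N(d₁) = N(0.04) = 0.5160
Δ_put = N(d₁) − 1 = 0.5160 − 1 = -0.4840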